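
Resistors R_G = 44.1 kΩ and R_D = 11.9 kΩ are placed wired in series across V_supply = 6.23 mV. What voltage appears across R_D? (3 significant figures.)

V ≈ 1.32 mV

Series total: ΣR = 44.1 + 11.9 = 56.00 kΩ.
V = V_supply · R/ΣR = 6.23 × 0.2125 = 1.324 mV.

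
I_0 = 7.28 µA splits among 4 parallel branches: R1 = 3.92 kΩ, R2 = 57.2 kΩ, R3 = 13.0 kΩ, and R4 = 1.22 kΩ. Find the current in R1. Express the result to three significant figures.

Conductances: ΣG = 1/3.92 + 1/57.2 + 1/13.0 + 1/1.22 = 1.169 (1/kΩ).
By the current-divider rule, I = I_0 · G_k/ΣG = 7.28 × 0.2182 = 1.588 µA.

I ≈ 1.59 µA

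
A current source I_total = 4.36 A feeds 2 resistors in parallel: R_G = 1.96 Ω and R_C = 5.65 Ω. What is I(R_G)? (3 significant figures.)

I ≈ 3.24 A

For two parallel branches, I_k = I_total · (other R)/(sum of R).
I(R_G) = 4.36 × 5.65/(1.96 + 5.65) = 4.36 × 0.7424 = 3.237 A.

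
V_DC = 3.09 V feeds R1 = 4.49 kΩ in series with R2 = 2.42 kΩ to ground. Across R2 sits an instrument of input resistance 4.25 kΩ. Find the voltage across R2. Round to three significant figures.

V_out ≈ 0.790 V

First combine the lower leg with the load: R2 ‖ R_L = 1.542 kΩ.
Now apply the divider: V_out = 3.09 × 0.2556 = 0.7899 V.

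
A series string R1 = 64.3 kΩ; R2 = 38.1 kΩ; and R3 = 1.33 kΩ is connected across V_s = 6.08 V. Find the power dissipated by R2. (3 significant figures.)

P ≈ 0.131 mW

ΣR = 103.7 kΩ → I = 6.08/103.7 = 0.05861 mA.
V(R2) = I·R = 2.233 V; P = V·I = 2.233 × 0.05861 = 0.1309 mW.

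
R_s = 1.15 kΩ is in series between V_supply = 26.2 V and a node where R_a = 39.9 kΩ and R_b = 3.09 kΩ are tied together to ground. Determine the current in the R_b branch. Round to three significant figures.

I ≈ 6.05 mA

Parallel bank: R_p = 1/(1/39.9 + 1/3.09) = 2.868 kΩ.
V_A = 26.2 × 2.868/4.018 = 18.70 V.
Branch current I = V_A/R_b = 18.70/3.09 = 6.052 mA.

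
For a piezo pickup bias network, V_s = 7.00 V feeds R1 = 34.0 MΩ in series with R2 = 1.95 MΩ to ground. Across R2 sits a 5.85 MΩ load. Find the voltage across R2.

First combine the lower leg with the load: R2 ‖ R_L = 1.462 MΩ.
Now apply the divider: V_out = 7.00 × 0.04124 = 0.2887 V.
(Unloaded it would be 0.380 V; the load pulls it down.)

V_out ≈ 0.289 V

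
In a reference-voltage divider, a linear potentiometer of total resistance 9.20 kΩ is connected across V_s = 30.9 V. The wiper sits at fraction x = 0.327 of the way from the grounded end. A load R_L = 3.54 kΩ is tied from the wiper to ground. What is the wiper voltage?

V_out ≈ 6.43 V

Split the track: R_lower = x·R_p = 3.008 kΩ, R_upper = (1−x)·R_p = 6.192 kΩ.
(x·R_p) ‖ R_L = 1.626 kΩ.
Loaded-divider output: V_out = 30.9 × 0.2080 = 6.428 V.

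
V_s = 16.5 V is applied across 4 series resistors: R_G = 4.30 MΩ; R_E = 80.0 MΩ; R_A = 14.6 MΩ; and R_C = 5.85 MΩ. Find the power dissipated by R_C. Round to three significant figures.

ΣR = 104.8 MΩ → I = 16.5/104.8 = 0.1575 µA.
P = I²R = 0.02481 × 5.85 = 0.1451 µW.

P ≈ 0.145 µW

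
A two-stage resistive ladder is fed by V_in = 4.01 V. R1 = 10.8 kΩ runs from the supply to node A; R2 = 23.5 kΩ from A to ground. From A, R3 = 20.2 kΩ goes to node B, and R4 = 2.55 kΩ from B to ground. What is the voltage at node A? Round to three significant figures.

V_A ≈ 2.07 V

Node A sees R2 in parallel with the series input of stage 2, R3 + R4 = 22.75 kΩ.
Effective lower resistance at A: R2 ‖ 22.75 = 11.56 kΩ.
First divider: V_A = V_in · 11.56/(10.8 + 11.56) = 2.073 V.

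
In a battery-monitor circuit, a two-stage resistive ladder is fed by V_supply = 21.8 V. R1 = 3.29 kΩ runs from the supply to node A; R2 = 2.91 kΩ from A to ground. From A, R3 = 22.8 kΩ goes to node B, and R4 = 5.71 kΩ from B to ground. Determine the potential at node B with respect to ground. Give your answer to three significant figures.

V_B ≈ 1.94 V

Node A sees R2 in parallel with the series input of stage 2, R3 + R4 = 28.51 kΩ.
Effective lower resistance at A: R2 ‖ 28.51 = 2.640 kΩ.
V_A = 21.8 × 2.640/(3.29 + 2.640) = 9.706 V.
Stage 2 is unloaded, so V_B = V_A · R4/(R3+R4) = 9.706 × 5.71/28.51 = 1.944 V.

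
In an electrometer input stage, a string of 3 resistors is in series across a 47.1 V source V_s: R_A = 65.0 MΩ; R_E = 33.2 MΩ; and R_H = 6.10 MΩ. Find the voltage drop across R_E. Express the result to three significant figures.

V ≈ 15.0 V

Total series resistance ΣR = 65.0 + 33.2 + 6.10 = 104.3 MΩ.
By the voltage-divider rule, V = 47.1 × 33.20/104.3 = 14.99 V.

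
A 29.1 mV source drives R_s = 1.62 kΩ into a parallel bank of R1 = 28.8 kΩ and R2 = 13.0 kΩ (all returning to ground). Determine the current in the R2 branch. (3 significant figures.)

Combine the parallel branches: R_p = (1/28.8 + 1/13.0)⁻¹ = 8.957 kΩ.
Node voltage V_A = V_CC · R_p/(R_s + R_p) = 29.1 × 0.8468 = 24.64 mV.
I(R2) = V_A / R2 = 24.64/13.0 = 1.896 µA.
(Check via current divider: I_total = 2.751 µA; share G_k/ΣG = 0.6890 → same result.)

I ≈ 1.90 µA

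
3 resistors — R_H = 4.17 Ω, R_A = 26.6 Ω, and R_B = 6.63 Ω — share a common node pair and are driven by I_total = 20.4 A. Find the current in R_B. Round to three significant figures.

I ≈ 7.19 A

Conductances: ΣG = 1/4.17 + 1/26.6 + 1/6.63 = 0.4282 (1/Ω).
By the current-divider rule, I = I_total · G_k/ΣG = 20.4 × 0.3522 = 7.185 A.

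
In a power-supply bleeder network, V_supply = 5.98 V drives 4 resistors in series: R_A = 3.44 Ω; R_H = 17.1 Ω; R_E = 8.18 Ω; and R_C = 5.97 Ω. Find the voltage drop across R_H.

V ≈ 2.95 V

ΣR = 3.44 + 17.1 + 8.18 + 5.97 = 34.69 Ω.
Voltage divider: V = V_supply · (17.10 / 34.69) = 5.98 × 0.4929 = 2.948 V.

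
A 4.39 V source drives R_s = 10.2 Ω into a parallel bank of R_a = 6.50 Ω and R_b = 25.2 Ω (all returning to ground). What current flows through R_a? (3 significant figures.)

I ≈ 0.227 A

Parallel bank: R_p = 1/(1/6.50 + 1/25.2) = 5.167 Ω.
Node voltage V_A = V_DC · R_p/(R_s + R_p) = 4.39 × 0.3362 = 1.476 V.
I(R_a) = V_A / R_a = 1.476/6.50 = 0.2271 A.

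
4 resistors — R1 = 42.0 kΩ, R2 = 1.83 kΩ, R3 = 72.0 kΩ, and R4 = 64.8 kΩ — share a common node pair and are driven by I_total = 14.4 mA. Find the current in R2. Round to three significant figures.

I ≈ 13.1 mA

ΣG = 1/42.0 + 1/1.83 + 1/72.0 + 1/64.8 = 0.5996.
By the current-divider rule, I = I_total · G_k/ΣG = 14.4 × 0.9114 = 13.12 mA.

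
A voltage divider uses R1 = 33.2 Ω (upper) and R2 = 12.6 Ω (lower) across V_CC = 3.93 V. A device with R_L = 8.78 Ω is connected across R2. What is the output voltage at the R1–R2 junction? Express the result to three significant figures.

V_out ≈ 0.530 V

First combine the lower leg with the load: R2 ‖ R_L = 5.174 Ω.
Then V_out = V_CC · R2'/(R1 + R2') = 3.93 × 5.174/38.37 = 0.5299 V.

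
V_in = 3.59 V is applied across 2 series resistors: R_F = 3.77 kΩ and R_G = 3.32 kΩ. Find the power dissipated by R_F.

P ≈ 0.967 mW

ΣR = 7.090 kΩ → I = 3.59/7.090 = 0.5063 mA.
P(R_F) = I²·R_F = (0.5063)² × 3.77 = 0.9666 mW.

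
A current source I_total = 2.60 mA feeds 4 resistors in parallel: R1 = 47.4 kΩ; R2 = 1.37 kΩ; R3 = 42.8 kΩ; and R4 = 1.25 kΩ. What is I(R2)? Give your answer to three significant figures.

Total conductance ΣG = 1/47.4 + 1/1.37 + 1/42.8 + 1/1.25 = 1.574 (units of 1/kΩ).
R2 takes the fraction G_k/ΣG = 0.7299/1.574 = 0.4636, so I = 2.60 × 0.4636 = 1.205 mA.

I ≈ 1.21 mA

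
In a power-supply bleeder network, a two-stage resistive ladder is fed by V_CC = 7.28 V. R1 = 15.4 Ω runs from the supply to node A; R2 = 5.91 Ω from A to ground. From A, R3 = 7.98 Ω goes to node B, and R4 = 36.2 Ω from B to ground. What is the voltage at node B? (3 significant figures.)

V_B ≈ 1.51 V

Node A sees R2 in parallel with the series input of stage 2, R3 + R4 = 44.18 Ω.
Effective lower resistance at A: R2 ‖ 44.18 = 5.213 Ω.
V_A = 7.28 × 5.213/(15.4 + 5.213) = 1.841 V.
Then the unloaded second divider: V_B = V_A × R4/(R3+R4) = 1.841 × 0.8194 = 1.508 V.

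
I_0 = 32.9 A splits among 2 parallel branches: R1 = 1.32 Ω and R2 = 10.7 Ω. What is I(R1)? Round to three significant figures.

I ≈ 29.3 A

For two parallel branches, I_k = I_0 · (other R)/(sum of R).
So I = 32.9 × 10.7/12.02 = 29.29 A.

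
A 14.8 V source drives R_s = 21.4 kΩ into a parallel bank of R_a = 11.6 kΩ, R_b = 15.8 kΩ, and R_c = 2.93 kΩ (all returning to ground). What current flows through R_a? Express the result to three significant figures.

Combine the parallel branches: R_p = (1/11.6 + 1/15.8 + 1/2.93)⁻¹ = 2.038 kΩ.
Node voltage V_A = V_s · R_p/(R_s + R_p) = 14.8 × 0.08693 = 1.287 V.
Branch current I = V_A/R_a = 1.287/11.6 = 0.1109 mA.

I ≈ 0.111 mA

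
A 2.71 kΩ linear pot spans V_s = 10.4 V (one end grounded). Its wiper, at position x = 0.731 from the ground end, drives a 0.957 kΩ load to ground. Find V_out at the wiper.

The pot divides into 0.7290 kΩ above the wiper and 1.981 kΩ below.
(x·R_p) ‖ R_L = 0.6453 kΩ.
V_out = 10.4 × 0.6453/(0.7290 + 0.6453) = 4.883 V.

V_out ≈ 4.88 V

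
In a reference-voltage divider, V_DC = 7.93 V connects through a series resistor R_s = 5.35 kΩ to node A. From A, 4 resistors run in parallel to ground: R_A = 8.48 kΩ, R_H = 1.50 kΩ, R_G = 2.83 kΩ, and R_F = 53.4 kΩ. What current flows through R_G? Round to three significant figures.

I ≈ 0.390 mA

Combine the parallel branches: R_p = (1/8.48 + 1/1.50 + 1/2.83 + 1/53.4)⁻¹ = 0.8645 kΩ.
V_A = 7.93 × 0.8645/6.215 = 1.103 V.
I(R_G) = V_A / R_G = 1.103/2.83 = 0.3898 mA.
(Check via current divider: I_total = 1.276 mA; share G_k/ΣG = 0.3055 → same result.)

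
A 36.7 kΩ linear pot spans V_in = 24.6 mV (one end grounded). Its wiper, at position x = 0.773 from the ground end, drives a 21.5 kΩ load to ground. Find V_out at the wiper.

Lower segment x·R_p = 28.37 kΩ; upper segment (1−x)·R_p = 8.331 kΩ.
(x·R_p) ‖ R_L = 12.23 kΩ.
Loaded-divider output: V_out = 24.6 × 0.5948 = 14.63 mV.

V_out ≈ 14.6 mV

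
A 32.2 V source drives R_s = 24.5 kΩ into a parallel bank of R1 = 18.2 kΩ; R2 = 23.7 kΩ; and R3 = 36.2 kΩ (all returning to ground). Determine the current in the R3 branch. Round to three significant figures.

Parallel bank: R_p = 1/(1/18.2 + 1/23.7 + 1/36.2) = 8.015 kΩ.
Node voltage V_A = V_DC · R_p/(R_s + R_p) = 32.2 × 0.2465 = 7.937 V.
Branch current I = V_A/R3 = 7.937/36.2 = 0.2193 mA.
(Check via current divider: I_total = 0.9903 mA; share G_k/ΣG = 0.2214 → same result.)

I ≈ 0.219 mA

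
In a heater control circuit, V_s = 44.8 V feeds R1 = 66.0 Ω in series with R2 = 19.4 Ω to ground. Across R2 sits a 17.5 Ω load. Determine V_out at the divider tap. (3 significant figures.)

V_out ≈ 5.48 V

First combine the lower leg with the load: R2 ‖ R_L = 9.201 Ω.
Voltage divider with the loaded lower leg: V_out = 44.8 × 9.201/(66.0 + 9.201) = 44.8 × 0.1223 = 5.481 V.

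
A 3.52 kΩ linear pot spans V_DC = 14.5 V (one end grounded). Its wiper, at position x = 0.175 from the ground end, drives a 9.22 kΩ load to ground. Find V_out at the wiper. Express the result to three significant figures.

The pot divides into 2.904 kΩ above the wiper and 0.6160 kΩ below.
Lower segment in parallel with the load: 0.6160 ‖ 9.22 = 0.5774 kΩ.
Loaded-divider output: V_out = 14.5 × 0.1659 = 2.405 V.
(Unloaded: V_out = x·V_DC = 2.54 V.)

V_out ≈ 2.40 V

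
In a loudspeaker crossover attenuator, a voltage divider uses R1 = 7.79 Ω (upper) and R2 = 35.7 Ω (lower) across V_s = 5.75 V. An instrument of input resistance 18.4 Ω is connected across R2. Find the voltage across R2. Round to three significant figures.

The load sits in parallel with R2, giving an effective lower resistance R2' = R2·R_L/(R2+R_L) = 12.14 Ω.
Now apply the divider: V_out = 5.75 × 0.6092 = 3.503 V.

V_out ≈ 3.50 V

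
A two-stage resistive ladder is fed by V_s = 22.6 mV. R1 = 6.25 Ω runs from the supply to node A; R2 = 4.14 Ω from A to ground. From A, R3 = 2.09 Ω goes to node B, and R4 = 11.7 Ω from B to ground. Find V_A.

V_A ≈ 7.63 mV

The second stage (R3 + R4 = 13.79 Ω) loads node A in parallel with R2.
Effective lower resistance at A: R2 ‖ 13.79 = 3.184 Ω.
V_A = 22.6 × 3.184/(6.25 + 3.184) = 7.628 mV.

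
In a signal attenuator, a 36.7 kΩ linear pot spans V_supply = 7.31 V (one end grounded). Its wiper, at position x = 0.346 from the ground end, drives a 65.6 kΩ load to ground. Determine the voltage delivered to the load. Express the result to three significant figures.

Split the track: R_lower = x·R_p = 12.70 kΩ, R_upper = (1−x)·R_p = 24.00 kΩ.
(x·R_p) ‖ R_L = 10.64 kΩ.
Loaded-divider output: V_out = 7.31 × 0.3071 = 2.245 V.

V_out ≈ 2.25 V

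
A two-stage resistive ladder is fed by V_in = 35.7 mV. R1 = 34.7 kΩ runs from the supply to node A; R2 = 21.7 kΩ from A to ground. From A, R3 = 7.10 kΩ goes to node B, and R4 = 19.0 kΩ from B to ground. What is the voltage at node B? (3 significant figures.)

V_B ≈ 6.62 mV

Node A sees R2 in parallel with the series input of stage 2, R3 + R4 = 26.10 kΩ.
Effective lower resistance at A: R2 ‖ 26.10 = 11.85 kΩ.
So V_A = 35.7 × 0.2545 = 9.087 mV.
Then the unloaded second divider: V_B = V_A × R4/(R3+R4) = 9.087 × 0.7280 = 6.615 mV.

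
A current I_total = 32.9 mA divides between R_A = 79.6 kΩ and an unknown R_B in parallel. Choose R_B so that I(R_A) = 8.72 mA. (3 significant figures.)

Two-branch current divider: I_A = I_total · R_B/(R_A + R_B).
With f = 0.2650, R_B = R_A · f/(1−f) = 79.6 × 0.3606 = 28.71 kΩ.

R_B ≈ 28.7 kΩ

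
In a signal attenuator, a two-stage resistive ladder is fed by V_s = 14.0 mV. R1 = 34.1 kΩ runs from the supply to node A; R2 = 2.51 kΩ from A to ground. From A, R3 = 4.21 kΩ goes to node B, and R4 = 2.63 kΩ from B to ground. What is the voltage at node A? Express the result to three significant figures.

V_A ≈ 0.715 mV

Node A sees R2 in parallel with the series input of stage 2, R3 + R4 = 6.840 kΩ.
R2 ‖ (R3+R4) = 1.836 kΩ.
So V_A = 14.0 × 0.05110 = 0.7153 mV.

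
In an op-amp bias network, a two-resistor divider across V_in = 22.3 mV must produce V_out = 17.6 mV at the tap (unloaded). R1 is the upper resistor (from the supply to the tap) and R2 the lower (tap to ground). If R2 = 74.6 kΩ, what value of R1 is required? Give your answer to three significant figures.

The divider ratio is R2/(R1+R2) = 17.6/22.3 = 0.7892.
R1 = R2·(1/k − 1) = 74.6 × 0.2670 = 19.92 kΩ.

R1 ≈ 19.9 kΩ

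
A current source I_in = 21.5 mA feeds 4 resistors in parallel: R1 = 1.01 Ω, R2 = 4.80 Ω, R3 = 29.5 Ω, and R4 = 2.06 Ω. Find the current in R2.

Conductances: ΣG = 1/1.01 + 1/4.80 + 1/29.5 + 1/2.06 = 1.718 (1/Ω).
R2 takes the fraction G_k/ΣG = 0.2083/1.718 = 0.1213, so I = 21.5 × 0.1213 = 2.608 mA.

I ≈ 2.61 mA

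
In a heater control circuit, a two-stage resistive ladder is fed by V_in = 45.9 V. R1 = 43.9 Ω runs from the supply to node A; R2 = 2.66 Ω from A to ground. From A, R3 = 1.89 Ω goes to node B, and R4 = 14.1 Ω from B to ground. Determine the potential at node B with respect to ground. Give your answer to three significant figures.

V_B ≈ 2.00 V

Looking into the second stage from A: R3 + R4 = 15.99 Ω appears in parallel with R2.
R2 ‖ (R3+R4) = 2.281 Ω.
V_A = 45.9 × 2.281/(43.9 + 2.281) = 2.267 V.
Then the unloaded second divider: V_B = V_A × R4/(R3+R4) = 2.267 × 0.8818 = 1.999 V.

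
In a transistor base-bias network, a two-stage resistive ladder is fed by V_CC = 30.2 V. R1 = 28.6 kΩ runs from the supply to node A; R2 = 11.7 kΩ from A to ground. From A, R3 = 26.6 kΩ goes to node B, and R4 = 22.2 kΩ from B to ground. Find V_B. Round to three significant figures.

Node A sees R2 in parallel with the series input of stage 2, R3 + R4 = 48.80 kΩ.
R2 ‖ (R3+R4) = 9.437 kΩ.
First divider: V_A = V_CC · 9.437/(28.6 + 9.437) = 7.493 V.
Stage 2 is unloaded, so V_B = V_A · R4/(R3+R4) = 7.493 × 22.2/48.80 = 3.409 V.

V_B ≈ 3.41 V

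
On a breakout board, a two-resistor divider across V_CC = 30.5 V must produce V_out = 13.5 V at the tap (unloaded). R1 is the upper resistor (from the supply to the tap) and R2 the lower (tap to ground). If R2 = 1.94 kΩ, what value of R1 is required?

R1 ≈ 2.44 kΩ

V_out/V_CC = R2/(R1+R2) = 0.4426.
So R1 = R2 · (V_CC/V_out − 1) = 1.94 × (30.5/13.5 − 1) = 1.94 × 1.259 = 2.443 kΩ.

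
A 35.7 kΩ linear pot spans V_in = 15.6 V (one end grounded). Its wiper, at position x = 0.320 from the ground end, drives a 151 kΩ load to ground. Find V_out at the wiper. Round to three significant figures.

The pot divides into 24.28 kΩ above the wiper and 11.42 kΩ below.
R_L loads the lower segment: effective lower R = 10.62 kΩ.
Then V_out = V_in · 10.62/(24.28 + 10.62) = 4.748 V.

V_out ≈ 4.75 V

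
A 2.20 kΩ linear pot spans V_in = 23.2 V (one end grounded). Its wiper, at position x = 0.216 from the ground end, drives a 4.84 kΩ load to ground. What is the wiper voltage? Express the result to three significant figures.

Split the track: R_lower = x·R_p = 0.4752 kΩ, R_upper = (1−x)·R_p = 1.725 kΩ.
Lower segment in parallel with the load: 0.4752 ‖ 4.84 = 0.4327 kΩ.
Loaded-divider output: V_out = 23.2 × 0.2006 = 4.653 V.

V_out ≈ 4.65 V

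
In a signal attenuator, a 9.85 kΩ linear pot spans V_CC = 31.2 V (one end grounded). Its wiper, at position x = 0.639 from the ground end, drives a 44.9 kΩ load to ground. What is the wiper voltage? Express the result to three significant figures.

Split the track: R_lower = x·R_p = 6.294 kΩ, R_upper = (1−x)·R_p = 3.556 kΩ.
Lower segment in parallel with the load: 6.294 ‖ 44.9 = 5.520 kΩ.
Loaded-divider output: V_out = 31.2 × 0.6082 = 18.98 V.
(Unloaded: V_out = x·V_CC = 19.9 V.)

V_out ≈ 19.0 V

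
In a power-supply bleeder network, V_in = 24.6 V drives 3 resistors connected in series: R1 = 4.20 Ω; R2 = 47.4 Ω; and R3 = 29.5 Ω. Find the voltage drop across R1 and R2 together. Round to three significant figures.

V ≈ 15.7 V

Series total: ΣR = 4.20 + 47.4 + 29.5 = 81.10 Ω.
R_{R1..R2} = 4.20 + 47.4 = 51.60 Ω.
By the voltage-divider rule, V = 24.6 × 51.60/81.10 = 15.65 V.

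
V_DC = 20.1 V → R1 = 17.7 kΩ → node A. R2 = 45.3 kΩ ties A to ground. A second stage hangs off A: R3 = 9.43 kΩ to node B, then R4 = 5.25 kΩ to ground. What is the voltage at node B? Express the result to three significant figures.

The second stage (R3 + R4 = 14.68 kΩ) loads node A in parallel with R2.
Effective lower resistance at A: R2 ‖ 14.68 = 11.09 kΩ.
First divider: V_A = V_DC · 11.09/(17.7 + 11.09) = 7.741 V.
Stage 2 is unloaded, so V_B = V_A · R4/(R3+R4) = 7.741 × 5.25/14.68 = 2.769 V.

V_B ≈ 2.77 V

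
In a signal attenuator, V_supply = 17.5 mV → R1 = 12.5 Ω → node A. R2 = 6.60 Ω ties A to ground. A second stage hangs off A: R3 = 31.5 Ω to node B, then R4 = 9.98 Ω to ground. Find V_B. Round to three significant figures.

V_B ≈ 1.32 mV

Node A sees R2 in parallel with the series input of stage 2, R3 + R4 = 41.48 Ω.
Effective lower resistance at A: R2 ‖ 41.48 = 5.694 Ω.
V_A = 17.5 × 5.694/(12.5 + 5.694) = 5.477 mV.
Stage 2 is unloaded, so V_B = V_A · R4/(R3+R4) = 5.477 × 9.98/41.48 = 1.318 mV.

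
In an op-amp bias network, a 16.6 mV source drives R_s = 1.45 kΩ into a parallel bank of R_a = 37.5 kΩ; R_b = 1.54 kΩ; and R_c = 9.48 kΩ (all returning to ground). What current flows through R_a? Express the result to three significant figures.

Equivalent of the parallel group: R_p = 1.280 kΩ.
Node voltage V_A = V_DC · R_p/(R_s + R_p) = 16.6 × 0.4688 = 7.782 mV.
I(R_a) = V_A / R_a = 7.782/37.5 = 0.2075 µA.
(Equivalently: I_total = 6.082 µA, then current-divider fraction G_k/ΣG = 0.03412.)

I ≈ 0.208 µA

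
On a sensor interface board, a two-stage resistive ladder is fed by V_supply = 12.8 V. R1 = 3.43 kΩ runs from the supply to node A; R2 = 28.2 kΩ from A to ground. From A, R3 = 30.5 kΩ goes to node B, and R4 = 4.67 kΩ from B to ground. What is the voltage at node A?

V_A ≈ 10.5 V

The second stage (R3 + R4 = 35.17 kΩ) loads node A in parallel with R2.
R2 ‖ (R3+R4) = 15.65 kΩ.
First divider: V_A = V_supply · 15.65/(3.43 + 15.65) = 10.50 V.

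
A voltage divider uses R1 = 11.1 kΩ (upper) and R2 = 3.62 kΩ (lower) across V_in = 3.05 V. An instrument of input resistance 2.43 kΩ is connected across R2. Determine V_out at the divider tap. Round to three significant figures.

First combine the lower leg with the load: R2 ‖ R_L = 1.454 kΩ.
Then V_out = V_in · R2'/(R1 + R2') = 3.05 × 1.454/12.55 = 0.3532 V.
(Unloaded it would be 0.750 V; the load pulls it down.)

V_out ≈ 0.353 V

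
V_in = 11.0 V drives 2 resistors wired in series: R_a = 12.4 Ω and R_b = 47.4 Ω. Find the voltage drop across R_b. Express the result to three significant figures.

V ≈ 8.72 V

ΣR = 12.4 + 47.4 = 59.80 Ω.
By the voltage-divider rule, V = 11.0 × 47.40/59.80 = 8.719 V.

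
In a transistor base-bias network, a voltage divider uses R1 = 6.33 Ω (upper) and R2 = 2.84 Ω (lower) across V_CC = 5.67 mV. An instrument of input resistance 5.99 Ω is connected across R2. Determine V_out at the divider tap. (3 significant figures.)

First combine the lower leg with the load: R2 ‖ R_L = 1.927 Ω.
Then V_out = V_CC · R2'/(R1 + R2') = 5.67 × 1.927/8.257 = 1.323 mV.

V_out ≈ 1.32 mV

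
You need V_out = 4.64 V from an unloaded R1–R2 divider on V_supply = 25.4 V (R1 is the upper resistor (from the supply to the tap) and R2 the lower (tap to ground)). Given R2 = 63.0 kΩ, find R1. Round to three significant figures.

R1 ≈ 282 kΩ

Required fraction k = V_out/V_supply = 0.1827.
So R1 = R2 · (V_supply/V_out − 1) = 63.0 × (25.4/4.64 − 1) = 63.0 × 4.474 = 281.9 kΩ.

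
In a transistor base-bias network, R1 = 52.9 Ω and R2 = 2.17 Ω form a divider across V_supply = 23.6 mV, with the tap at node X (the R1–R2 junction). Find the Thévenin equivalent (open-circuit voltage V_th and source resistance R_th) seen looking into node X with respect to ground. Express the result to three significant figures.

V_th ≈ 0.930 mV, R_th ≈ 2.08 Ω

V_th is the unloaded tap voltage: V_supply · R2/(R1+R2) = 23.6 × 0.03940 = 0.9299 mV.
With V_supply suppressed (replaced by a short), R_th = R1 ‖ R2 = (52.90 × 2.17)/(52.90 + 2.17) = 2.084 Ω.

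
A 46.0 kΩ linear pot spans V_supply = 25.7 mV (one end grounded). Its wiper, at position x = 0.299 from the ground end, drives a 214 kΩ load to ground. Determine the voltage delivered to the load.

Split the track: R_lower = x·R_p = 13.75 kΩ, R_upper = (1−x)·R_p = 32.25 kΩ.
Lower segment in parallel with the load: 13.75 ‖ 214 = 12.92 kΩ.
Then V_out = V_supply · 12.92/(32.25 + 12.92) = 7.353 mV.
(Unloaded: V_out = x·V_supply = 7.68 mV.)

V_out ≈ 7.35 mV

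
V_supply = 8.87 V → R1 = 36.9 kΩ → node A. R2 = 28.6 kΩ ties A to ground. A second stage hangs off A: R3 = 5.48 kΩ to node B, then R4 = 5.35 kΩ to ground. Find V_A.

Looking into the second stage from A: R3 + R4 = 10.83 kΩ appears in parallel with R2.
R2 ‖ (R3+R4) = 7.855 kΩ.
First divider: V_A = V_supply · 7.855/(36.9 + 7.855) = 1.557 V.

V_A ≈ 1.56 V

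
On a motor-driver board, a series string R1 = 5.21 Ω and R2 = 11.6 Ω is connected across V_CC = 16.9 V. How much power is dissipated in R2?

Series current I = V_CC/ΣR = 16.9/16.81 = 1.005 A.
V(R2) = I·R = 11.66 V; P = V·I = 11.66 × 1.005 = 11.72 W.

P ≈ 11.7 W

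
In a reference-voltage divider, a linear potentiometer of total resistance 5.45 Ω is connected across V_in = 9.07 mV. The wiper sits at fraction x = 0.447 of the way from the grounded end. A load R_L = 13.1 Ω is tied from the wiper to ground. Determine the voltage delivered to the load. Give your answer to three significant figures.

The pot divides into 3.014 Ω above the wiper and 2.436 Ω below.
(x·R_p) ‖ R_L = 2.054 Ω.
V_out = 9.07 × 2.054/(3.014 + 2.054) = 3.676 mV.

V_out ≈ 3.68 mV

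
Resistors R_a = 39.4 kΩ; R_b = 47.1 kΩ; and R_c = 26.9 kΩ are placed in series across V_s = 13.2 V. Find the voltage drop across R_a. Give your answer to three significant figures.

V ≈ 4.59 V

Total series resistance ΣR = 39.4 + 47.1 + 26.9 = 113.4 kΩ.
V = V_s · R/ΣR = 13.2 × 0.3474 = 4.586 V.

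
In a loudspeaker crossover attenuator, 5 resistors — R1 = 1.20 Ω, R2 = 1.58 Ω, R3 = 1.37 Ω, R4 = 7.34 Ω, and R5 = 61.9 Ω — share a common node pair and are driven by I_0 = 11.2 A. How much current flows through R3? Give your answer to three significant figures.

ΣG = 1/1.20 + 1/1.58 + 1/1.37 + 1/7.34 + 1/61.9 = 2.349.
Current divider: I(R3) = I_0 · G_k/ΣG = 11.2 × (0.7299/2.349) = 11.2 × 0.3108 = 3.481 A.

I ≈ 3.48 A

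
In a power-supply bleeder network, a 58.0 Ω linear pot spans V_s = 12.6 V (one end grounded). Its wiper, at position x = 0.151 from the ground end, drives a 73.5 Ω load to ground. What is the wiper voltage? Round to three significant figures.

The pot divides into 49.24 Ω above the wiper and 8.758 Ω below.
Lower segment in parallel with the load: 8.758 ‖ 73.5 = 7.826 Ω.
Then V_out = V_s · 7.826/(49.24 + 7.826) = 1.728 V.
(Unloaded: V_out = x·V_s = 1.90 V.)

V_out ≈ 1.73 V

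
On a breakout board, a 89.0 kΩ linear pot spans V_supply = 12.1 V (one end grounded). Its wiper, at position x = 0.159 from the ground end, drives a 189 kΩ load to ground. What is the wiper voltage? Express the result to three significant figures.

V_out ≈ 1.81 V

The pot divides into 74.85 kΩ above the wiper and 14.15 kΩ below.
Lower segment in parallel with the load: 14.15 ‖ 189 = 13.17 kΩ.
Loaded-divider output: V_out = 12.1 × 0.1496 = 1.810 V.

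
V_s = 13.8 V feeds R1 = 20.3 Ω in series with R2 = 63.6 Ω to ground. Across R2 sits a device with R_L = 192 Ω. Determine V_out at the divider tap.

V_out ≈ 9.68 V

The load sits in parallel with R2, giving an effective lower resistance R2' = R2·R_L/(R2+R_L) = 47.77 Ω.
Now apply the divider: V_out = 13.8 × 0.7018 = 9.685 V.
(Unloaded it would be 10.5 V; the load pulls it down.)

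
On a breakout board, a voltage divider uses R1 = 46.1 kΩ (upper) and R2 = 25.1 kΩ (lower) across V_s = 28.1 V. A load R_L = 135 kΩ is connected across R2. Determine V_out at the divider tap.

First combine the lower leg with the load: R2 ‖ R_L = 21.16 kΩ.
Voltage divider with the loaded lower leg: V_out = 28.1 × 21.16/(46.1 + 21.16) = 28.1 × 0.3146 = 8.842 V.

V_out ≈ 8.84 V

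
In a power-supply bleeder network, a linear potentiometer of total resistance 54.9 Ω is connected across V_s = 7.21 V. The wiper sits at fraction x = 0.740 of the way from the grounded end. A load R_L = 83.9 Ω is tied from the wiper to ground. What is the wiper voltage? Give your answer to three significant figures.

V_out ≈ 4.74 V

Split the track: R_lower = x·R_p = 40.63 Ω, R_upper = (1−x)·R_p = 14.27 Ω.
R_L loads the lower segment: effective lower R = 27.37 Ω.
V_out = 7.21 × 27.37/(14.27 + 27.37) = 4.739 V.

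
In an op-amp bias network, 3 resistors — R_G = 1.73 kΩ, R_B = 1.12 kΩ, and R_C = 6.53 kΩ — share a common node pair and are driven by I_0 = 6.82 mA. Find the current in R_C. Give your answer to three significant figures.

ΣG = 1/1.73 + 1/1.12 + 1/6.53 = 1.624.
By the current-divider rule, I = I_0 · G_k/ΣG = 6.82 × 0.09430 = 0.6431 mA.

I ≈ 0.643 mA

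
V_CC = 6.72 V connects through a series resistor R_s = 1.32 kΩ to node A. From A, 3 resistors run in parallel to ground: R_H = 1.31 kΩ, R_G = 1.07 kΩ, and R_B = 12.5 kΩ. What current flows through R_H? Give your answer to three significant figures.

I ≈ 1.53 mA

Combine the parallel branches: R_p = (1/1.31 + 1/1.07 + 1/12.5)⁻¹ = 0.5624 kΩ.
V_A by voltage divider: V_A = 6.72 × 0.5624/(1.32 + 0.5624) = 2.008 V.
I(R_H) = V_A / R_H = 2.008/1.31 = 1.533 mA.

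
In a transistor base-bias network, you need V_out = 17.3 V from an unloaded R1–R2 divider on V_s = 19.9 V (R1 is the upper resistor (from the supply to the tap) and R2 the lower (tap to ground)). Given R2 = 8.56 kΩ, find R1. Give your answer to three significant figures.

V_out/V_s = R2/(R1+R2) = 0.8693.
So R1 = R2 · (V_s/V_out − 1) = 8.56 × (19.9/17.3 − 1) = 8.56 × 0.1503 = 1.286 kΩ.

R1 ≈ 1.29 kΩ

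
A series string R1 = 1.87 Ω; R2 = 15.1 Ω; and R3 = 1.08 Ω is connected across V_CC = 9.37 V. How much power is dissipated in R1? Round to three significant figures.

ΣR = 18.05 Ω → I = 9.37/18.05 = 0.5191 A.
P(R1) = I²·R1 = (0.5191)² × 1.87 = 0.5039 W.

P ≈ 0.504 W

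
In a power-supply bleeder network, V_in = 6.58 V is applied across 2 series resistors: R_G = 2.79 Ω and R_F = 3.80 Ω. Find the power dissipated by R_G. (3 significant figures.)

The common current is I = 6.58/6.590 = 0.9985 A.
V(R_G) = I·R = 2.786 V; P = V·I = 2.786 × 0.9985 = 2.782 W.

P ≈ 2.78 W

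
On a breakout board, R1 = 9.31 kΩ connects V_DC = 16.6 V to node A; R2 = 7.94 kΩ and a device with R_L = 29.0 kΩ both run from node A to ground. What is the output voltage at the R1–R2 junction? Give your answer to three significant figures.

V_out ≈ 6.66 V

R2 ‖ R_L = (7.94 × 29.0)/(7.94 + 29.0) = 6.233 kΩ.
Now apply the divider: V_out = 16.6 × 0.4010 = 6.657 V.
(Unloaded it would be 7.64 V; the load pulls it down.)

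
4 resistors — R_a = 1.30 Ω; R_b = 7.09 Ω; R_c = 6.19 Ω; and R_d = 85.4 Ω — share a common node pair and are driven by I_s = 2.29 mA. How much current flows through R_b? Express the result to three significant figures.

I ≈ 0.298 mA

Conductances: ΣG = 1/1.30 + 1/7.09 + 1/6.19 + 1/85.4 = 1.084 (1/Ω).
By the current-divider rule, I = I_s · G_k/ΣG = 2.29 × 0.1302 = 0.2981 mA.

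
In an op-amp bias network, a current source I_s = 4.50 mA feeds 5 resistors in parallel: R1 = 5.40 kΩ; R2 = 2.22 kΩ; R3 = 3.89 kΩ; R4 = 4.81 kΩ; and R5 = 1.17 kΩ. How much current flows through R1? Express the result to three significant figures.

I ≈ 0.426 mA

Total conductance ΣG = 1/5.40 + 1/2.22 + 1/3.89 + 1/4.81 + 1/1.17 = 1.955 (units of 1/kΩ).
Current divider: I(R1) = I_s · G_k/ΣG = 4.50 × (0.1852/1.955) = 4.50 × 0.09471 = 0.4262 mA.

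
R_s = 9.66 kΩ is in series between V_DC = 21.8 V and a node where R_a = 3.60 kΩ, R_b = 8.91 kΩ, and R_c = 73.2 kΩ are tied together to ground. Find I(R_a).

Combine the parallel branches: R_p = (1/3.60 + 1/8.91 + 1/73.2)⁻¹ = 2.477 kΩ.
V_A by voltage divider: V_A = 21.8 × 2.477/(9.66 + 2.477) = 4.449 V.
I(R_a) = V_A / R_a = 4.449/3.60 = 1.236 mA.
(Equivalently: I_total = 1.796 mA, then current-divider fraction G_k/ΣG = 0.6881.)

I ≈ 1.24 mA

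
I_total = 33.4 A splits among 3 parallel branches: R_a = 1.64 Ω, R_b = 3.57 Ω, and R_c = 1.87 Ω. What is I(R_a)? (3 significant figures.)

I ≈ 14.3 A

Conductances: ΣG = 1/1.64 + 1/3.57 + 1/1.87 = 1.425 (1/Ω).
Current divider: I(R_a) = I_total · G_k/ΣG = 33.4 × (0.6098/1.425) = 33.4 × 0.4280 = 14.30 A.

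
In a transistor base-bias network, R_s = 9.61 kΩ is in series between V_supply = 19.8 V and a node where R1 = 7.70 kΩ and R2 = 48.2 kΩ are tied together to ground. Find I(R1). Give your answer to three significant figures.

Equivalent of the parallel group: R_p = 6.639 kΩ.
V_A = 19.8 × 6.639/16.25 = 8.090 V.
Branch current I = V_A/R1 = 8.090/7.70 = 1.051 mA.

I ≈ 1.05 mA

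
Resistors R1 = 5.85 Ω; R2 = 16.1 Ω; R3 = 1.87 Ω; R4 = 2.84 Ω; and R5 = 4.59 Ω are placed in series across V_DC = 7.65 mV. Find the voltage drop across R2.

Series total: ΣR = 5.85 + 16.1 + 1.87 + 2.84 + 4.59 = 31.25 Ω.
By the voltage-divider rule, V = 7.65 × 16.10/31.25 = 3.941 mV.

V ≈ 3.94 mV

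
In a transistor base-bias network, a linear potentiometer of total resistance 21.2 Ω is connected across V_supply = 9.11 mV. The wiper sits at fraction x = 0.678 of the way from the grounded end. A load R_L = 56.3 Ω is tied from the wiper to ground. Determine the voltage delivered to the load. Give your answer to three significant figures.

V_out ≈ 5.71 mV

Lower segment x·R_p = 14.37 Ω; upper segment (1−x)·R_p = 6.826 Ω.
R_L loads the lower segment: effective lower R = 11.45 Ω.
Then V_out = V_supply · 11.45/(6.826 + 11.45) = 5.707 mV.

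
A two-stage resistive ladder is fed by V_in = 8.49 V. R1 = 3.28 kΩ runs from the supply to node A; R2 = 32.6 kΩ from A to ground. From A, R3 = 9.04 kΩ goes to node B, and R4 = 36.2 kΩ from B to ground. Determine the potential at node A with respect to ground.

The second stage (R3 + R4 = 45.24 kΩ) loads node A in parallel with R2.
R2 ‖ (R3+R4) = 18.95 kΩ.
So V_A = 8.49 × 0.8524 = 7.237 V.

V_A ≈ 7.24 V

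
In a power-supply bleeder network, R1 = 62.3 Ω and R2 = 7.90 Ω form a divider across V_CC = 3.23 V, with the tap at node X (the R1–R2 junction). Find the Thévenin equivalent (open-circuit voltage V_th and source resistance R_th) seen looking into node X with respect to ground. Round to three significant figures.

With X open, the divider is unloaded: V_th = 3.23 × 7.90/70.20 = 0.3635 V.
Looking into X with the source shorted: R_th = R1·R2/(R1+R2) = 62.30 × 7.90/70.20 = 7.011 Ω.

V_th ≈ 0.363 V, R_th ≈ 7.01 Ω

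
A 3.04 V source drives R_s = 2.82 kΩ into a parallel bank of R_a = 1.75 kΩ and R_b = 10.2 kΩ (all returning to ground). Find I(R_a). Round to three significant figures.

I ≈ 0.602 mA

Combine the parallel branches: R_p = (1/1.75 + 1/10.2)⁻¹ = 1.494 kΩ.
Node voltage V_A = V_s · R_p/(R_s + R_p) = 3.04 × 0.3463 = 1.053 V.
I(R_a) = V_A / R_a = 1.053/1.75 = 0.6015 mA.
(Equivalently: I_total = 0.7047 mA, then current-divider fraction G_k/ΣG = 0.8536.)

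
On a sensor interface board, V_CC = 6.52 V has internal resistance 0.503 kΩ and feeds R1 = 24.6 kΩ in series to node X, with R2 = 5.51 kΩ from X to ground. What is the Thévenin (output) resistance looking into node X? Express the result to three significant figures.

R1' = 0.503 + 24.6 = 25.10 kΩ (source resistance + R1).
Zeroing V_CC shorts the top of R1' to ground, so R_th = R1' ‖ R2 = 4.518 kΩ.

R_th ≈ 4.52 kΩ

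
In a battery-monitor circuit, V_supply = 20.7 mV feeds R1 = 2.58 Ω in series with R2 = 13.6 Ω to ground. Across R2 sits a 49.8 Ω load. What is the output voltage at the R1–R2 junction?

The load sits in parallel with R2, giving an effective lower resistance R2' = R2·R_L/(R2+R_L) = 10.68 Ω.
Voltage divider with the loaded lower leg: V_out = 20.7 × 10.68/(2.58 + 10.68) = 20.7 × 0.8055 = 16.67 mV.

V_out ≈ 16.7 mV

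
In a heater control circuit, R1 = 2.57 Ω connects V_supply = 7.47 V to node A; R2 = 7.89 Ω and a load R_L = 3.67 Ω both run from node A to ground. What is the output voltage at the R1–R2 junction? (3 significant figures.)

First combine the lower leg with the load: R2 ‖ R_L = 2.505 Ω.
Then V_out = V_supply · R2'/(R1 + R2') = 7.47 × 2.505/5.075 = 3.687 V.
(Unloaded it would be 5.63 V; the load pulls it down.)

V_out ≈ 3.69 V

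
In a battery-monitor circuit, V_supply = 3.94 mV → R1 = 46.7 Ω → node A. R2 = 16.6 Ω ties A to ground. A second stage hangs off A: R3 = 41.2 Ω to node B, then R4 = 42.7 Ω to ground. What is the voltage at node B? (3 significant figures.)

Node A sees R2 in parallel with the series input of stage 2, R3 + R4 = 83.90 Ω.
R2 ‖ (R3+R4) = 13.86 Ω.
First divider: V_A = V_supply · 13.86/(46.7 + 13.86) = 0.9016 mV.
V_B = V_A × 0.5089 = 0.4589 mV.

V_B ≈ 0.459 mV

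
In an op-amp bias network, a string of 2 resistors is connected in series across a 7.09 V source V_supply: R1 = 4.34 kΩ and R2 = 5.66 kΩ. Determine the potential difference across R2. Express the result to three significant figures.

ΣR = 4.34 + 5.66 = 10.00 kΩ.
V = V_supply · R/ΣR = 7.09 × 0.5660 = 4.013 V.

V ≈ 4.01 V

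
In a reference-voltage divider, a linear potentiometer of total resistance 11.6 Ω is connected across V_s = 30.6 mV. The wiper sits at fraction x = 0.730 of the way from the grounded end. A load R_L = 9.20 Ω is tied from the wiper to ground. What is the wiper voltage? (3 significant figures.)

The pot divides into 3.132 Ω above the wiper and 8.468 Ω below.
(x·R_p) ‖ R_L = 4.409 Ω.
V_out = 30.6 × 4.409/(3.132 + 4.409) = 17.89 mV.

V_out ≈ 17.9 mV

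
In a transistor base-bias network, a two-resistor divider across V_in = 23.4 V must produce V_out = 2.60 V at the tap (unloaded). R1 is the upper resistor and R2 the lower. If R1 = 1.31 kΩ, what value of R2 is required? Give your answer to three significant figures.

R2 ≈ 0.164 kΩ

Required fraction k = V_out/V_in = 0.1111.
So R2 = R1 · V_out/(V_in − V_out) = 1.31 × 2.60/(23.4 − 2.60) = 1.31 × 0.1250 = 0.1638 kΩ.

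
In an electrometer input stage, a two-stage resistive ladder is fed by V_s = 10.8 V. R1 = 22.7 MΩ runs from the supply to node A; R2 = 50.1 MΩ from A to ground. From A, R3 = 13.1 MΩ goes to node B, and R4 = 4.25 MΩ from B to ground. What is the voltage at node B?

V_B ≈ 0.958 V

The second stage (R3 + R4 = 17.35 MΩ) loads node A in parallel with R2.
R2 ‖ (R3+R4) = 12.89 MΩ.
V_A = 10.8 × 12.89/(22.7 + 12.89) = 3.911 V.
Stage 2 is unloaded, so V_B = V_A · R4/(R3+R4) = 3.911 × 4.25/17.35 = 0.9580 V.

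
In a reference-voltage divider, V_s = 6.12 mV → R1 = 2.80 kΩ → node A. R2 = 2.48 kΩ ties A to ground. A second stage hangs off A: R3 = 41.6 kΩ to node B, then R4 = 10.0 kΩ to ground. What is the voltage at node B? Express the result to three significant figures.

The second stage (R3 + R4 = 51.60 kΩ) loads node A in parallel with R2.
R2 ‖ (R3+R4) = 2.366 kΩ.
So V_A = 6.12 × 0.4580 = 2.803 mV.
Then the unloaded second divider: V_B = V_A × R4/(R3+R4) = 2.803 × 0.1938 = 0.5432 mV.

V_B ≈ 0.543 mV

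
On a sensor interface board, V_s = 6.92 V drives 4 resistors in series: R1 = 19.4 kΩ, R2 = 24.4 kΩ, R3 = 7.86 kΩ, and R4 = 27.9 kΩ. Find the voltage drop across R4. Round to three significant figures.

ΣR = 19.4 + 24.4 + 7.86 + 27.9 = 79.56 kΩ.
By the voltage-divider rule, V = 6.92 × 27.90/79.56 = 2.427 V.

V ≈ 2.43 V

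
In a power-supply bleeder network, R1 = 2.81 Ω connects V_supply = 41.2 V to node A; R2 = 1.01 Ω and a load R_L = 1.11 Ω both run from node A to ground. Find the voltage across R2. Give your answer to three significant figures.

The load sits in parallel with R2, giving an effective lower resistance R2' = R2·R_L/(R2+R_L) = 0.5288 Ω.
Voltage divider with the loaded lower leg: V_out = 41.2 × 0.5288/(2.81 + 0.5288) = 41.2 × 0.1584 = 6.525 V.

V_out ≈ 6.53 V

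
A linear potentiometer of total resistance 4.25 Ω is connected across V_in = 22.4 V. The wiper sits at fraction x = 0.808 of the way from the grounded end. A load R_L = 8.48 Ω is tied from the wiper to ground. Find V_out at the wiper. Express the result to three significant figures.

V_out ≈ 16.8 V

Lower segment x·R_p = 3.434 Ω; upper segment (1−x)·R_p = 0.8160 Ω.
R_L loads the lower segment: effective lower R = 2.444 Ω.
Loaded-divider output: V_out = 22.4 × 0.7497 = 16.79 V.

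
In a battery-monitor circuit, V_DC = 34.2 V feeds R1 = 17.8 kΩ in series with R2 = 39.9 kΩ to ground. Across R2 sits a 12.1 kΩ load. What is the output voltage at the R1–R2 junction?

First combine the lower leg with the load: R2 ‖ R_L = 9.284 kΩ.
Then V_out = V_DC · R2'/(R1 + R2') = 34.2 × 9.284/27.08 = 11.72 V.
(Unloaded it would be 23.6 V; the load pulls it down.)

V_out ≈ 11.7 V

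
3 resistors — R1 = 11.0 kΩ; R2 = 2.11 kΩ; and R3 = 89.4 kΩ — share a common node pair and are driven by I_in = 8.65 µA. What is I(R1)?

I ≈ 1.37 µA

Conductances: ΣG = 1/11.0 + 1/2.11 + 1/89.4 = 0.5760 (1/kΩ).
Current divider: I(R1) = I_in · G_k/ΣG = 8.65 × (0.09091/0.5760) = 8.65 × 0.1578 = 1.365 µA.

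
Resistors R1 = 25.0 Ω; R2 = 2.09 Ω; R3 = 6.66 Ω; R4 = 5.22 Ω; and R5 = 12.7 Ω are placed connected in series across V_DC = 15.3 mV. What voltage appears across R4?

Total series resistance ΣR = 25.0 + 2.09 + 6.66 + 5.22 + 12.7 = 51.67 Ω.
Voltage divider: V = V_DC · (5.220 / 51.67) = 15.3 × 0.1010 = 1.546 mV.

V ≈ 1.55 mV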